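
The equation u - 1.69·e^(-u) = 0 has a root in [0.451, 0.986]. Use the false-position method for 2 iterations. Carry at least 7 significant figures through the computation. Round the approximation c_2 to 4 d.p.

False-position update: c = (a·f(b) − b·f(a))/(f(b) − f(a)); replace the endpoint whose sign matches f(c).
f(0.451000) = -0.625515, f(0.986000) = 0.355519
step 1: c = 0.792120, f(c) = 0.026747 > 0 → new bracket [0.451000, 0.792120]
step 2: c = 0.778132, f(c) = 0.001977 > 0 → new bracket [0.451000, 0.778132]

0.7781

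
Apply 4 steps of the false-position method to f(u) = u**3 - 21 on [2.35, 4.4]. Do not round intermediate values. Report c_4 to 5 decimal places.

f(2.350000) = -8.022125, f(4.400000) = 64.184000
step 1: c = 2.577756, f(c) = -3.871266 < 0 → new bracket [2.577756, 4.400000]
step 2: c = 2.681413, f(c) = -1.720716 < 0 → new bracket [2.681413, 4.400000]
step 3: c = 2.726283, f(c) = -0.736569 < 0 → new bracket [2.726283, 4.400000]
step 4: c = 2.745273, f(c) = -0.310188 < 0 → new bracket [2.745273, 4.400000]

2.74527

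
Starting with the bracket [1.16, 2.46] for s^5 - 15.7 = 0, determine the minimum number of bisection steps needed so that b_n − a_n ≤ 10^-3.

11

Initial width b − a = 2.46 − 1.16 = 1.300000.
After n steps the width is (b−a)/2^n; need (b−a)/2^n ≤ 10^-3.
So n ≥ log₂(1.300000/10^-3) = log₂(1300.0000) ≈ 10.3443.
Hence n = 11.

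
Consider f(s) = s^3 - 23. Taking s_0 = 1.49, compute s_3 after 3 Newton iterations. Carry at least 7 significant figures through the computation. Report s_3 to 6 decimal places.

2.917046

f'(s) = 3s^2
s_0 = 1.490000: f = -19.692051, f' = 6.660300 → s_1 = 1.490000 - (-19.692051)/(6.660300) = 4.446631
s_1 = 4.446631: f = 64.921146, f' = 59.317588 → s_2 = 4.446631 - (64.921146)/(59.317588) = 3.352164
s_2 = 3.352164: f = 14.668284, f' = 33.711014 → s_3 = 3.352164 - (14.668284)/(33.711014) = 2.917046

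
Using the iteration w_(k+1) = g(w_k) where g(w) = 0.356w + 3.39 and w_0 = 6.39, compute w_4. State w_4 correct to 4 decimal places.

w_1 = g(6.390000) = 5.664840
w_2 = g(5.664840) = 5.406683
w_3 = g(5.406683) = 5.314779
w_4 = g(5.314779) = 5.282061

5.2821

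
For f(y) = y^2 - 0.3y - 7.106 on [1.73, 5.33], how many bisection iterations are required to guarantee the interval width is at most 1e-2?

9

Initial width b − a = 5.33 − 1.73 = 3.600000.
After n steps the width is (b−a)/2^n; need (b−a)/2^n ≤ 1e-2.
So n ≥ log₂(3.600000/1e-2) = log₂(360.0000) ≈ 8.4919.
Hence n = 9.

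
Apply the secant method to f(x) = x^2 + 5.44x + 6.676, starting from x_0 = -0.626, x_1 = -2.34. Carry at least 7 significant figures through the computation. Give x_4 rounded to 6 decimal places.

-1.886824

Secant update: x_(k+1) = x_k − f(x_k)·(x_k − x_(k-1))/(f(x_k) − f(x_(k-1))).
f(x_0) = 3.662436, f(x_1) = -0.578000
x_2 = -2.340000 - (-0.578000)·(-2.340000 - -0.626000)/(-0.578000 - (3.662436)) = -2.106370; f(x_2) = -0.345859
x_3 = -2.106370 - (-0.345859)·(-2.106370 - -2.340000)/(-0.345859 - (-0.578000)) = -1.758294; f(x_3) = 0.202478
x_4 = -1.758294 - (0.202478)·(-1.758294 - -2.106370)/(0.202478 - (-0.345859)) = -1.886824; f(x_4) = -0.028218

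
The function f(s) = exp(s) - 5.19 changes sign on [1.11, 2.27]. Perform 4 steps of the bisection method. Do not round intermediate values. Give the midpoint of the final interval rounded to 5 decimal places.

f(1.110000) = -2.155642, f(2.270000) = 4.489401 (opposite signs)
step 1: m = 1.690000, f(m) = 0.229481 > 0 → root in [1.110000, 1.690000]
step 2: m = 1.400000, f(m) = -1.134800 < 0 → root in [1.400000, 1.690000]
step 3: m = 1.545000, f(m) = -0.502028 < 0 → root in [1.545000, 1.690000]
step 4: m = 1.617500, f(m) = -0.149527 < 0 → root in [1.617500, 1.690000]
Midpoint of [1.617500, 1.690000] = 1.653750

1.65375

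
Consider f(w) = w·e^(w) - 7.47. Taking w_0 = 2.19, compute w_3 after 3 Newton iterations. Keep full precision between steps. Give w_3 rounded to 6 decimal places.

Newton update: w ← w − f(w)/f'(w).
f'(w) = (w + 1)·e^(w)
w_0 = 2.190000: f = 12.098117, f' = 28.503330 → w_1 = 2.190000 - (12.098117)/(28.503330) = 1.765554
w_1 = 1.765554: f = 2.849331, f' = 16.164142 → w_2 = 1.765554 - (2.849331)/(16.164142) = 1.589279
w_2 = 1.589279: f = 0.317814, f' = 12.688031 → w_3 = 1.589279 - (0.317814)/(12.688031) = 1.564231

1.564231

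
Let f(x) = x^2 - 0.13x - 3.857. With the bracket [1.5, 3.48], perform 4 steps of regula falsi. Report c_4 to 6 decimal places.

2.026770

False-position update: c = (a·f(b) − b·f(a))/(f(b) − f(a)); replace the endpoint whose sign matches f(c).
f(1.500000) = -1.802000, f(3.480000) = 7.801000
step 1: c = 1.871546, f(c) = -0.597615 < 0 → new bracket [1.871546, 3.480000]
step 2: c = 1.985998, f(c) = -0.170991 < 0 → new bracket [1.985998, 3.480000]
step 3: c = 2.018043, f(c) = -0.046848 < 0 → new bracket [2.018043, 3.480000]
step 4: c = 2.026770, f(c) = -0.012683 < 0 → new bracket [2.026770, 3.480000]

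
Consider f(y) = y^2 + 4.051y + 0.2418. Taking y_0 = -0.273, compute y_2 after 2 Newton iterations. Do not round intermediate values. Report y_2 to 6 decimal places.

f'(y) = 2y + 4.051
y_0 = -0.273000: f = -0.789594, f' = 3.505000 → y_1 = -0.273000 - (-0.789594)/(3.505000) = -0.047724
y_1 = -0.047724: f = 0.050749, f' = 3.955553 → y_2 = -0.047724 - (0.050749)/(3.955553) = -0.060553

-0.060553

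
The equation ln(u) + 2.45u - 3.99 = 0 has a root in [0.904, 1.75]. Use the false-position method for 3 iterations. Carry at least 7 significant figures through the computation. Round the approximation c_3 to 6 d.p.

1.471074

f(0.904000) = -1.876126, f(1.750000) = 0.857116
step 1: c = 1.484703, f(c) = 0.042738 > 0 → new bracket [0.904000, 1.484703]
step 2: c = 1.471770, f(c) = 0.002301 > 0 → new bracket [0.904000, 1.471770]
step 3: c = 1.471074, f(c) = 0.000124 > 0 → new bracket [0.904000, 1.471074]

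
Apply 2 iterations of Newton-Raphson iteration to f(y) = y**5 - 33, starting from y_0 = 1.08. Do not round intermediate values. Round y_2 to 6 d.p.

Newton update: y ← y − f(y)/f'(y).
f'(y) = 5y**4
y_0 = 1.080000: f = -31.530672, f' = 6.802445 → y_1 = 1.080000 - (-31.530672)/(6.802445) = 5.715197
y_1 = 5.715197: f = 6064.559338, f' = 5334.513673 → y_2 = 5.715197 - (6064.559338)/(5334.513673) = 4.578344

4.578344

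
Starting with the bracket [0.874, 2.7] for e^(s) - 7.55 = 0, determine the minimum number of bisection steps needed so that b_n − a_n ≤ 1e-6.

21

Initial width b − a = 2.7 − 0.874 = 1.826000.
After n steps the width is (b−a)/2^n; need (b−a)/2^n ≤ 1e-6.
So n ≥ log₂(1.826000/1e-6) = log₂(1826000.0000) ≈ 20.8003.
Hence n = 21.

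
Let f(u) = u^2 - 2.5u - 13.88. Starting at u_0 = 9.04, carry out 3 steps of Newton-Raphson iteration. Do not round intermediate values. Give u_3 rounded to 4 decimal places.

5.1808

f'(u) = 2u - 2.5
u_0 = 9.040000: f = 45.241600, f' = 15.580000 → u_1 = 9.040000 - (45.241600)/(15.580000) = 6.136175
u_1 = 6.136175: f = 8.432202, f' = 9.772349 → u_2 = 6.136175 - (8.432202)/(9.772349) = 5.273311
u_2 = 5.273311: f = 0.744533, f' = 8.046622 → u_3 = 5.273311 - (0.744533)/(8.046622) = 5.180784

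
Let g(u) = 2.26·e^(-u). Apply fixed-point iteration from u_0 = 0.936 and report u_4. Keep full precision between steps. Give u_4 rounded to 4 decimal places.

0.9277

u_1 = g(0.936000) = 0.886357
u_2 = g(0.886357) = 0.931469
u_3 = g(0.931469) = 0.890383
u_4 = g(0.890383) = 0.927727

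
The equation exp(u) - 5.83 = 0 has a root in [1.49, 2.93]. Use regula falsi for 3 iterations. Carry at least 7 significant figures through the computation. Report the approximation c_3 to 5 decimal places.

False-position update: c = (a·f(b) − b·f(a))/(f(b) − f(a)); replace the endpoint whose sign matches f(c).
f(1.490000) = -1.392904, f(2.930000) = 12.897630
step 1: c = 1.630357, f(c) = -0.724301 < 0 → new bracket [1.630357, 2.930000]
step 2: c = 1.699462, f(c) = -0.358999 < 0 → new bracket [1.699462, 2.930000]
step 3: c = 1.732785, f(c) = -0.173612 < 0 → new bracket [1.732785, 2.930000]

1.73279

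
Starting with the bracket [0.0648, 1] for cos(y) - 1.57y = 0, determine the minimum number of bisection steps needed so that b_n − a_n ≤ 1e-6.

Initial width b − a = 1 − 0.0648 = 0.935200.
After n steps the width is (b−a)/2^n; need (b−a)/2^n ≤ 1e-6.
So n ≥ log₂(0.935200/1e-6) = log₂(935200.0000) ≈ 19.8349.
Hence n = 20.

20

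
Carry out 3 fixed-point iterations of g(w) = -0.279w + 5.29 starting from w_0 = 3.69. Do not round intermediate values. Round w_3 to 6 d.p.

4.145731

w_1 = g(3.690000) = 4.260490
w_2 = g(4.260490) = 4.101323
w_3 = g(4.101323) = 4.145731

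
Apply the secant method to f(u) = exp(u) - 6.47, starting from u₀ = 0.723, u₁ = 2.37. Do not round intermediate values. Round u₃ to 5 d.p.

1.79436

f(u_0) = -4.409394, f(u_1) = 4.227392
u_2 = 2.370000 - (4.227392)·(2.370000 - 0.723000)/(4.227392 - (-4.409394)) = 1.563854; f(u_2) = -1.692805
u_3 = 1.563854 - (-1.692805)·(1.563854 - 2.370000)/(-1.692805 - (4.227392)) = 1.794361; f(u_3) = -0.454371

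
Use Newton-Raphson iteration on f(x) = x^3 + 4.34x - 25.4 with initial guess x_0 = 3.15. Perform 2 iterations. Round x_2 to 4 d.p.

Newton update: x ← x − f(x)/f'(x).
f'(x) = 3x^2 + 4.34
x_0 = 3.150000: f = 19.526875, f' = 34.107500 → x_1 = 3.150000 - (19.526875)/(34.107500) = 2.577490
x_1 = 2.577490: f = 2.909752, f' = 24.270369 → x_2 = 2.577490 - (2.909752)/(24.270369) = 2.457601

2.4576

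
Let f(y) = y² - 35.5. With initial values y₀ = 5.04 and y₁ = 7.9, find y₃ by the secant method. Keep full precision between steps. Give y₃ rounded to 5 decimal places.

5.93869

Secant update: y_(k+1) = y_k − f(y_k)·(y_k − y_(k-1))/(f(y_k) − f(y_(k-1))).
f(y_0) = -10.098400, f(y_1) = 26.910000
y_2 = 7.900000 - (26.910000)·(7.900000 - 5.040000)/(26.910000 - (-10.098400)) = 5.820402; f(y_2) = -1.622922
y_3 = 5.820402 - (-1.622922)·(5.820402 - 7.900000)/(-1.622922 - (26.910000)) = 5.938687; f(y_3) = -0.231995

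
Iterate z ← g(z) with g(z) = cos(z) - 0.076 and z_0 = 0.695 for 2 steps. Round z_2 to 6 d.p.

z_1 = g(0.695000) = 0.692054
z_2 = g(0.692054) = 0.693937

0.693937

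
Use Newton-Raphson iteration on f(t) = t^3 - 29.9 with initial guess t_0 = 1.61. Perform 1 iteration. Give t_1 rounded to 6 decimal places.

f'(t) = 3t^2
t_0 = 1.610000: f = -25.726719, f' = 7.776300 → t_1 = 1.610000 - (-25.726719)/(7.776300) = 4.918350

4.918350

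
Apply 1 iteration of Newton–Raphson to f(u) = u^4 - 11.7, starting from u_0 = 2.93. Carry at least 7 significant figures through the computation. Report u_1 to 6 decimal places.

2.313785

Newton update: u ← u − f(u)/f'(u).
f'(u) = 4u^3
u_0 = 2.930000: f = 62.000508, f' = 100.615028 → u_1 = 2.930000 - (62.000508)/(100.615028) = 2.313785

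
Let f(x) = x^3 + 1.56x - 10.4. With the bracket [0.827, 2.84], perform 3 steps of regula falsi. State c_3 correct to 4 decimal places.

f(0.827000) = -8.544271, f(2.840000) = 16.936704
step 1: c = 1.501998, f(c) = -4.668375 < 0 → new bracket [1.501998, 2.840000]
step 2: c = 1.791111, f(c) = -1.859846 < 0 → new bracket [1.791111, 2.840000]
step 3: c = 1.894894, f(c) = -0.640112 < 0 → new bracket [1.894894, 2.840000]

1.8949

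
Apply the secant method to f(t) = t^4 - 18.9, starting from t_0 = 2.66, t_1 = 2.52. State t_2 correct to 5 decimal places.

2.21190

Secant update: t_(k+1) = t_k − f(t_k)·(t_k − t_(k-1))/(f(t_k) − f(t_(k-1))).
f(t_0) = 31.164115, f(t_1) = 21.427580
t_2 = 2.520000 - (21.427580)·(2.520000 - 2.660000)/(21.427580 - (31.164115)) = 2.211896; f(t_2) = 5.036418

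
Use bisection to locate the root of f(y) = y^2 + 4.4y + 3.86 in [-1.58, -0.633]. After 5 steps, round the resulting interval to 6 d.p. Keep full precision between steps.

[-1.224875, -1.195281]

f(-1.580000) = -0.595600, f(-0.633000) = 1.475489 (opposite signs)
step 1: m = -1.106500, f(m) = 0.215742 > 0 → root in [-1.580000, -1.106500]
step 2: m = -1.343250, f(m) = -0.245979 < 0 → root in [-1.343250, -1.106500]
step 3: m = -1.224875, f(m) = -0.029131 < 0 → root in [-1.224875, -1.106500]
step 4: m = -1.165687, f(m) = 0.089802 > 0 → root in [-1.224875, -1.165687]
step 5: m = -1.195281, f(m) = 0.029460 > 0 → root in [-1.224875, -1.195281]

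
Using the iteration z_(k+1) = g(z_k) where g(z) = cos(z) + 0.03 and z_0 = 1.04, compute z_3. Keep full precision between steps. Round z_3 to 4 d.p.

0.6597

z_1 = g(1.040000) = 0.536220
z_2 = g(0.536220) = 0.889646
z_3 = g(0.889646) = 0.659687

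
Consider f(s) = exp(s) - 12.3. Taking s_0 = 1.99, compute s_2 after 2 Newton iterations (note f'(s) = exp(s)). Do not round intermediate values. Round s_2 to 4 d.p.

s_0 = 1.990000: f = -4.984466, f' = 7.315534 → s_1 = 1.990000 - (-4.984466)/(7.315534) = 2.671354
s_1 = 2.671354: f = 2.159530, f' = 14.459530 → s_2 = 2.671354 - (2.159530)/(14.459530) = 2.522004

2.5220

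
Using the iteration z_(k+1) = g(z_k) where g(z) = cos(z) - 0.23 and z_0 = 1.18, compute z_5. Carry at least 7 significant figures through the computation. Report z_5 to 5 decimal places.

z_1 = g(1.180000) = 0.150925
z_2 = g(0.150925) = 0.758632
z_3 = g(0.758632) = 0.495777
z_4 = g(0.495777) = 0.649599
z_5 = g(0.649599) = 0.566326

0.56633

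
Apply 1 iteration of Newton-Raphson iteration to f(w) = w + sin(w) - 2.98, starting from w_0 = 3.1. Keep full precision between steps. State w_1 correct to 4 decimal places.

f'(w) = 1 + cos(w)
w_0 = 3.100000: f = 0.161581, f' = 0.000865 → w_1 = 3.100000 - (0.161581)/(0.000865) = -183.730911

-183.7309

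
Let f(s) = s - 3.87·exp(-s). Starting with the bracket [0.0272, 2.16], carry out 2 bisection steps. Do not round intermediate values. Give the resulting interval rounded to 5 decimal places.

[1.09360, 1.62680]

f(0.027200) = -3.738955, f(2.160000) = 1.713692 (opposite signs)
step 1: m = 1.093600, f(m) = -0.202882 < 0 → root in [1.093600, 2.160000]
step 2: m = 1.626800, f(m) = 0.866122 > 0 → root in [1.093600, 1.626800]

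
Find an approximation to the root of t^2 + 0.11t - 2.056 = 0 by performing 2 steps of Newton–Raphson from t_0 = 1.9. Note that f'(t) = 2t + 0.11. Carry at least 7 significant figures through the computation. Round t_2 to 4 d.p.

1.3815

t_0 = 1.900000: f = 1.763000, f' = 3.910000 → t_1 = 1.900000 - (1.763000)/(3.910000) = 1.449105
t_1 = 1.449105: f = 0.203306, f' = 3.008210 → t_2 = 1.449105 - (0.203306)/(3.008210) = 1.381521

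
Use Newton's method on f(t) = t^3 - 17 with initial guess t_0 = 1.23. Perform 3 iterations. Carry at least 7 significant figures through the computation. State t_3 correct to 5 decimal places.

2.72586

Newton update: t ← t − f(t)/f'(t).
f'(t) = 3t^2
t_0 = 1.230000: f = -15.139133, f' = 4.538700 → t_1 = 1.230000 - (-15.139133)/(4.538700) = 4.565566
t_1 = 4.565566: f = 78.166446, f' = 62.533176 → t_2 = 4.565566 - (78.166446)/(62.533176) = 3.315566
t_2 = 3.315566: f = 19.447954, f' = 32.978940 → t_3 = 3.315566 - (19.447954)/(32.978940) = 2.725858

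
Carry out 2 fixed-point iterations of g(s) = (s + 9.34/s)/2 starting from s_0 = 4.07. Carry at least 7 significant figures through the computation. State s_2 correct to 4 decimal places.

s_1 = g(4.070000) = 3.182420
s_2 = g(3.182420) = 3.058647

3.0586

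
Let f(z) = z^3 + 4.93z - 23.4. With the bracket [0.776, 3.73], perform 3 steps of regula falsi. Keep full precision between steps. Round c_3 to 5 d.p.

f(0.776000) = -19.107031, f(3.730000) = 46.884017
step 1: c = 1.631300, f(c) = -11.016569 < 0 → new bracket [1.631300, 3.730000]
step 2: c = 2.030614, f(c) = -5.016060 < 0 → new bracket [2.030614, 3.730000]
step 3: c = 2.194857, f(c) = -2.005865 < 0 → new bracket [2.194857, 3.730000]

2.19486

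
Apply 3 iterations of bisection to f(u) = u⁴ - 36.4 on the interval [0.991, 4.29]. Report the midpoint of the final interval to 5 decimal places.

f(0.991000) = -35.435517, f(4.290000) = 302.310897 (opposite signs)
step 1: m = 2.640500, f(m) = 12.212134 > 0 → root in [0.991000, 2.640500]
step 2: m = 1.815750, f(m) = -25.530133 < 0 → root in [1.815750, 2.640500]
step 3: m = 2.228125, f(m) = -11.753333 < 0 → root in [2.228125, 2.640500]
Midpoint of [2.228125, 2.640500] = 2.434312

2.43431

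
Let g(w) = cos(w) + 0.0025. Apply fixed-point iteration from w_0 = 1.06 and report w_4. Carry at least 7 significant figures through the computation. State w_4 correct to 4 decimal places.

w_1 = g(1.060000) = 0.491372
w_2 = g(0.491372) = 0.884186
w_3 = g(0.884186) = 0.636419
w_4 = g(0.636419) = 0.806729

0.8067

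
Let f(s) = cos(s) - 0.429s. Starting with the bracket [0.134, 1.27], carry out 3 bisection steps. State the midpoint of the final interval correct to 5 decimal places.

f(0.134000) = 0.933549, f(1.270000) = -0.248549 (opposite signs)
step 1: m = 0.702000, f(m) = 0.462394 > 0 → root in [0.702000, 1.270000]
step 2: m = 0.986000, f(m) = 0.129036 > 0 → root in [0.986000, 1.270000]
step 3: m = 1.128000, f(m) = -0.055444 < 0 → root in [0.986000, 1.128000]
Midpoint of [0.986000, 1.128000] = 1.057000

1.05700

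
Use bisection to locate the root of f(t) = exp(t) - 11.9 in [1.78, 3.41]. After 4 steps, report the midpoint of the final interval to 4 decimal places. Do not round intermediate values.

f(1.780000) = -5.970144, f(3.410000) = 18.365244 (opposite signs)
step 1: m = 2.595000, f(m) = 1.496587 > 0 → root in [1.780000, 2.595000]
step 2: m = 2.187500, f(m) = -2.987097 < 0 → root in [2.187500, 2.595000]
step 3: m = 2.391250, f(m) = -0.972856 < 0 → root in [2.391250, 2.595000]
step 4: m = 2.493125, f(m) = 0.199027 > 0 → root in [2.391250, 2.493125]
Midpoint of [2.391250, 2.493125] = 2.442188

2.4422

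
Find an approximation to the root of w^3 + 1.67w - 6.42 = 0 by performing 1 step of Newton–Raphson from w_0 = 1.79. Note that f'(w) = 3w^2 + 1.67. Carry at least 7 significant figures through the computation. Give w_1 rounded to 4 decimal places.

1.5857

w_0 = 1.790000: f = 2.304639, f' = 11.282300 → w_1 = 1.790000 - (2.304639)/(11.282300) = 1.585730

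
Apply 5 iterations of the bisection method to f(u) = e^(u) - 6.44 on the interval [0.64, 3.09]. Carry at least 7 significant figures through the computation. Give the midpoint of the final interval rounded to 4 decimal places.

1.8267

f(0.640000) = -4.543519, f(3.090000) = 15.537078 (opposite signs)
step 1: m = 1.865000, f(m) = 0.015936 > 0 → root in [0.640000, 1.865000]
step 2: m = 1.252500, f(m) = -2.940920 < 0 → root in [1.252500, 1.865000]
step 3: m = 1.558750, f(m) = -1.687124 < 0 → root in [1.558750, 1.865000]
step 4: m = 1.711875, f(m) = -0.900662 < 0 → root in [1.711875, 1.865000]
step 5: m = 1.788438, f(m) = -0.459899 < 0 → root in [1.788438, 1.865000]
Midpoint of [1.788438, 1.865000] = 1.826719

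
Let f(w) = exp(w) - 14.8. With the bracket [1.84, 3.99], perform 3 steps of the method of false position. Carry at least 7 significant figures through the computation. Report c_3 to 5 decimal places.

f(1.840000) = -8.503462, f(3.990000) = 39.254889
step 1: c = 2.222811, f(c) = -5.566747 < 0 → new bracket [2.222811, 3.990000]
step 2: c = 2.442292, f(c) = -3.300629 < 0 → new bracket [2.442292, 3.990000]
step 3: c = 2.562333, f(c) = -1.833964 < 0 → new bracket [2.562333, 3.990000]

2.56233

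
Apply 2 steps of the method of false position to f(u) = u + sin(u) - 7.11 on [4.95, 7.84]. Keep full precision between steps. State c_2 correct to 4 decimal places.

False-position update: c = (a·f(b) − b·f(a))/(f(b) − f(a)); replace the endpoint whose sign matches f(c).
f(4.950000) = -3.131903, f(7.840000) = 1.729902
step 1: c = 6.811695, f(c) = 0.205942 > 0 → new bracket [4.950000, 6.811695]
step 2: c = 6.696830, f(c) = -0.011220 < 0 → new bracket [6.696830, 6.811695]

6.6968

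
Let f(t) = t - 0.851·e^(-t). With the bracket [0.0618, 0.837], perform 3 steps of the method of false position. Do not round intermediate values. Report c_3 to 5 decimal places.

f(0.061800) = -0.738200, f(0.837000) = 0.468511
step 1: c = 0.536025, f(c) = 0.038132 > 0 → new bracket [0.061800, 0.536025]
step 2: c = 0.512733, f(c) = 0.003105 > 0 → new bracket [0.061800, 0.512733]
step 3: c = 0.510844, f(c) = 0.000253 > 0 → new bracket [0.061800, 0.510844]

0.51084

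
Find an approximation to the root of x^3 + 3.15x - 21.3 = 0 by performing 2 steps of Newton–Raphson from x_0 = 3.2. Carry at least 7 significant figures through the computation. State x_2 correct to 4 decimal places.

2.4052

f'(x) = 3x^2 + 3.15
x_0 = 3.200000: f = 21.548000, f' = 33.870000 → x_1 = 3.200000 - (21.548000)/(33.870000) = 2.563803
x_1 = 2.563803: f = 3.628071, f' = 22.869254 → x_2 = 2.563803 - (3.628071)/(22.869254) = 2.405159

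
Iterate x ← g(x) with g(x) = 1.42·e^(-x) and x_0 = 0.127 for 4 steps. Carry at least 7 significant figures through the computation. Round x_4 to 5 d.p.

0.55159

x_1 = g(0.127000) = 1.250642
x_2 = g(1.250642) = 0.406576
x_3 = g(0.406576) = 0.945616
x_4 = g(0.945616) = 0.551585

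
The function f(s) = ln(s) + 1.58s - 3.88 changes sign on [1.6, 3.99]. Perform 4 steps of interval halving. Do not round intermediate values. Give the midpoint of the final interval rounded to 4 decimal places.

f(1.600000) = -0.881996, f(3.990000) = 3.807991 (opposite signs)
step 1: m = 2.795000, f(m) = 1.563932 > 0 → root in [1.600000, 2.795000]
step 2: m = 2.197500, f(m) = 0.379370 > 0 → root in [1.600000, 2.197500]
step 3: m = 1.898750, f(m) = -0.238779 < 0 → root in [1.898750, 2.197500]
step 4: m = 2.048125, f(m) = 0.072962 > 0 → root in [1.898750, 2.048125]
Midpoint of [1.898750, 2.048125] = 1.973437

1.9734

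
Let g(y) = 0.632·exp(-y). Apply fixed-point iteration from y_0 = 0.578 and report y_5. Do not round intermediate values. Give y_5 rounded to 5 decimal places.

0.41474

y_1 = g(0.578000) = 0.354564
y_2 = g(0.354564) = 0.443335
y_3 = g(0.443335) = 0.405676
y_4 = g(0.405676) = 0.421245
y_5 = g(0.421245) = 0.414737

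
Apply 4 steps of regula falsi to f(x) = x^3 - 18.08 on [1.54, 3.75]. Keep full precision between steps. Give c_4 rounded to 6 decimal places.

f(1.540000) = -14.427736, f(3.750000) = 34.654375
step 1: c = 2.189632, f(c) = -7.581839 < 0 → new bracket [2.189632, 3.750000]
step 2: c = 2.469734, f(c) = -3.015644 < 0 → new bracket [2.469734, 3.750000]
step 3: c = 2.572225, f(c) = -1.061286 < 0 → new bracket [2.572225, 3.750000]
step 4: c = 2.607222, f(c) = -0.357127 < 0 → new bracket [2.607222, 3.750000]

2.607222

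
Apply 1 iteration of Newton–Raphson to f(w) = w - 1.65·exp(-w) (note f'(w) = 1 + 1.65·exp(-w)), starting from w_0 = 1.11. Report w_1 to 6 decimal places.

0.743218

w_0 = 1.110000: f = 0.566228, f' = 1.543772 → w_1 = 1.110000 - (0.566228)/(1.543772) = 0.743218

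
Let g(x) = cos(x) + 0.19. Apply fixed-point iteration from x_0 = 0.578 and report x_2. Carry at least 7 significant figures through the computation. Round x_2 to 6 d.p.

0.706912

x_1 = g(0.578000) = 1.027557
x_2 = g(1.027557) = 0.706912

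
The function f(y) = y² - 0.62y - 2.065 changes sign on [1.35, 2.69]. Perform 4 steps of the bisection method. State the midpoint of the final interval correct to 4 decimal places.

1.8106

f(1.350000) = -1.079500, f(2.690000) = 3.503300 (opposite signs)
step 1: m = 2.020000, f(m) = 0.763000 > 0 → root in [1.350000, 2.020000]
step 2: m = 1.685000, f(m) = -0.270475 < 0 → root in [1.685000, 2.020000]
step 3: m = 1.852500, f(m) = 0.218206 > 0 → root in [1.685000, 1.852500]
step 4: m = 1.768750, f(m) = -0.033148 < 0 → root in [1.768750, 1.852500]
Midpoint of [1.768750, 1.852500] = 1.810625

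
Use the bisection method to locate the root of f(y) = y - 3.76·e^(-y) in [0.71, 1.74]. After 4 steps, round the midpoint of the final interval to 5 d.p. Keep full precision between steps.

f(0.710000) = -1.138582, f(1.740000) = 1.080043 (opposite signs)
step 1: m = 1.225000, f(m) = 0.120471 > 0 → root in [0.710000, 1.225000]
step 2: m = 0.967500, f(m) = -0.461420 < 0 → root in [0.967500, 1.225000]
step 3: m = 1.096250, f(m) = -0.160048 < 0 → root in [1.096250, 1.225000]
step 4: m = 1.160625, f(m) = -0.017347 < 0 → root in [1.160625, 1.225000]
Midpoint of [1.160625, 1.225000] = 1.192813

1.19281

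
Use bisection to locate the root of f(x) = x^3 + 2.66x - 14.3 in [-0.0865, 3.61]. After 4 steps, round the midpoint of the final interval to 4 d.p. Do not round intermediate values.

2.1083

f(-0.086500) = -14.530737, f(3.610000) = 42.348481 (opposite signs)
step 1: m = 1.761750, f(m) = -4.145690 < 0 → root in [1.761750, 3.610000]
step 2: m = 2.685875, f(m) = 12.220127 > 0 → root in [1.761750, 2.685875]
step 3: m = 2.223812, f(m) = 2.612855 > 0 → root in [1.761750, 2.223812]
step 4: m = 1.992781, f(m) = -1.085515 < 0 → root in [1.992781, 2.223812]
Midpoint of [1.992781, 2.223812] = 2.108297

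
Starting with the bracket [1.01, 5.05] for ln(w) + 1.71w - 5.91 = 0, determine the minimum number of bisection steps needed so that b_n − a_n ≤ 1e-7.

26

Initial width b − a = 5.05 − 1.01 = 4.040000.
After n steps the width is (b−a)/2^n; need (b−a)/2^n ≤ 1e-7.
So n ≥ log₂(4.040000/1e-7) = log₂(40400000.0000) ≈ 25.2679.
Hence n = 26.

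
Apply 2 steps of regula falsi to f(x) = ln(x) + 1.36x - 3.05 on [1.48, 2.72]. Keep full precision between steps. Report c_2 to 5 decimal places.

False-position update: c = (a·f(b) − b·f(a))/(f(b) − f(a)); replace the endpoint whose sign matches f(c).
f(1.480000) = -0.645158, f(2.720000) = 1.649832
step 1: c = 1.828584, f(c) = 0.040415 > 0 → new bracket [1.480000, 1.828584]
step 2: c = 1.808034, f(c) = 0.001167 > 0 → new bracket [1.480000, 1.808034]

1.80803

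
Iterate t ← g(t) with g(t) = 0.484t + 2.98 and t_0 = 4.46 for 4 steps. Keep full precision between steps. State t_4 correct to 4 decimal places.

t_1 = g(4.460000) = 5.138640
t_2 = g(5.138640) = 5.467102
t_3 = g(5.467102) = 5.626077
t_4 = g(5.626077) = 5.703021

5.7030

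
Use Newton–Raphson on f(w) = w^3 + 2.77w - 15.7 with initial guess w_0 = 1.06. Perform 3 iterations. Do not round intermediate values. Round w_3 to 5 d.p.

2.15008

f'(w) = 3w^2 + 2.77
w_0 = 1.060000: f = -11.572784, f' = 6.140800 → w_1 = 1.060000 - (-11.572784)/(6.140800) = 2.944573
w_1 = 2.944573: f = 17.987408, f' = 28.781525 → w_2 = 2.944573 - (17.987408)/(28.781525) = 2.319609
w_2 = 2.319609: f = 3.206172, f' = 18.911758 → w_3 = 2.319609 - (3.206172)/(18.911758) = 2.150076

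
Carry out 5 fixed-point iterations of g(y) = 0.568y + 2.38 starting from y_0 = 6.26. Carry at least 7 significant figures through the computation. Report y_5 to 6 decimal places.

y_1 = g(6.260000) = 5.935680
y_2 = g(5.935680) = 5.751466
y_3 = g(5.751466) = 5.646833
y_4 = g(5.646833) = 5.587401
y_5 = g(5.587401) = 5.553644

5.553644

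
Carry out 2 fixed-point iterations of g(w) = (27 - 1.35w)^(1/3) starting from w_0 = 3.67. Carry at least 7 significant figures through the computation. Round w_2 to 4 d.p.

w_1 = g(3.670000) = 2.803970
w_2 = g(2.803970) = 2.852686

2.8527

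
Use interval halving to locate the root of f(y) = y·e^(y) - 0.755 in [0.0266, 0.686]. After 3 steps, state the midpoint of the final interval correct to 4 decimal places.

0.4799

f(0.026600) = -0.727683, f(0.686000) = 0.607229 (opposite signs)
step 1: m = 0.356300, f(m) = -0.246191 < 0 → root in [0.356300, 0.686000]
step 2: m = 0.521150, f(m) = 0.122597 > 0 → root in [0.356300, 0.521150]
step 3: m = 0.438725, f(m) = -0.074657 < 0 → root in [0.438725, 0.521150]
Midpoint of [0.438725, 0.521150] = 0.479938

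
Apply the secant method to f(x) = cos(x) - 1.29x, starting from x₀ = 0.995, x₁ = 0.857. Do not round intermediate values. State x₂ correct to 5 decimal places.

0.64115

f(x_0) = -0.739047, f(x_1) = -0.450822
x_2 = 0.857000 - (-0.450822)·(0.857000 - 0.995000)/(-0.450822 - (-0.739047)) = 0.641150; f(x_2) = -0.025675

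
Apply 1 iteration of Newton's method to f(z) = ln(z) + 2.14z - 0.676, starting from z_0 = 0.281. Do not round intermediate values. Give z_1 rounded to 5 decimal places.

Newton update: z ← z − f(z)/f'(z).
f'(z) = 1/z + 2.14
z_0 = 0.281000: f = -1.344061, f' = 5.698719 → z_1 = 0.281000 - (-1.344061)/(5.698719) = 0.516853

0.51685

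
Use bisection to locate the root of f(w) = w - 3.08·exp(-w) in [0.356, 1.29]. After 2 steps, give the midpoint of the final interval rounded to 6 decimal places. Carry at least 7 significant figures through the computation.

1.173250

f(0.356000) = -1.801456, f(1.290000) = 0.442166 (opposite signs)
step 1: m = 0.823000, f(m) = -0.529466 < 0 → root in [0.823000, 1.290000]
step 2: m = 1.056500, f(m) = -0.014325 < 0 → root in [1.056500, 1.290000]
Midpoint of [1.056500, 1.290000] = 1.173250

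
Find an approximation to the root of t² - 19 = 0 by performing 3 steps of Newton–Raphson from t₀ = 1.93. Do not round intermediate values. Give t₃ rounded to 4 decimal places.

4.3632

Newton update: t ← t − f(t)/f'(t).
f'(t) = 2t
t_0 = 1.930000: f = -15.275100, f' = 3.860000 → t_1 = 1.930000 - (-15.275100)/(3.860000) = 5.887280
t_1 = 5.887280: f = 15.660063, f' = 11.774560 → t_2 = 5.887280 - (15.660063)/(11.774560) = 4.557288
t_2 = 4.557288: f = 1.768877, f' = 9.114577 → t_3 = 4.557288 - (1.768877)/(9.114577) = 4.363217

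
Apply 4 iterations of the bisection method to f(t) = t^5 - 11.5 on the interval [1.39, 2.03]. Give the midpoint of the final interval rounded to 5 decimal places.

1.61000

f(1.390000) = -6.311116, f(2.030000) = 22.973088 (opposite signs)
step 1: m = 1.710000, f(m) = 3.121117 > 0 → root in [1.390000, 1.710000]
step 2: m = 1.550000, f(m) = -2.553390 < 0 → root in [1.550000, 1.710000]
step 3: m = 1.630000, f(m) = 0.006362 > 0 → root in [1.550000, 1.630000]
step 4: m = 1.590000, f(m) = -1.337850 < 0 → root in [1.590000, 1.630000]
Midpoint of [1.590000, 1.630000] = 1.610000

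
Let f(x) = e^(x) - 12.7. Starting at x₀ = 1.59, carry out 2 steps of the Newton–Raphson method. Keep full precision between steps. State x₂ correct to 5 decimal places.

Newton update: x ← x − f(x)/f'(x).
f'(x) = e^(x)
x_0 = 1.590000: f = -7.796251, f' = 4.903749 → x_1 = 1.590000 - (-7.796251)/(4.903749) = 3.179855
x_1 = 3.179855: f = 11.343273, f' = 24.043273 → x_2 = 3.179855 - (11.343273)/(24.043273) = 2.708070

2.70807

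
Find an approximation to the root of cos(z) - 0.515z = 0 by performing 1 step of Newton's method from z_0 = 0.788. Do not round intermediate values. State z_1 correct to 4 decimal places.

Newton update: z ← z − f(z)/f'(z).
f'(z) = -sin(z) - 0.515
z_0 = 0.788000: f = 0.299445, f' = -1.223944 → z_1 = 0.788000 - (0.299445)/(-1.223944) = 1.032655

1.0327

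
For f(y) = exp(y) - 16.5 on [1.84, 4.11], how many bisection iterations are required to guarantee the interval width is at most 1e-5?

18

Initial width b − a = 4.11 − 1.84 = 2.270000.
After n steps the width is (b−a)/2^n; need (b−a)/2^n ≤ 1e-5.
So n ≥ log₂(2.270000/1e-5) = log₂(227000.0000) ≈ 17.7923.
Hence n = 18.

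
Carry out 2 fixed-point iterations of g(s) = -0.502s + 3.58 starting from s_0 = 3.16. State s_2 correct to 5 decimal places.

2.57917

s_1 = g(3.160000) = 1.993680
s_2 = g(1.993680) = 2.579173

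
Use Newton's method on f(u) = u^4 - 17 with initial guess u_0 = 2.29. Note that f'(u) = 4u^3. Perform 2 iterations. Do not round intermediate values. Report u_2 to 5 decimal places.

2.03174

u_0 = 2.290000: f = 10.500585, f' = 48.035956 → u_1 = 2.290000 - (10.500585)/(48.035956) = 2.071402
u_1 = 2.071402: f = 1.410145, f' = 35.551088 → u_2 = 2.071402 - (1.410145)/(35.551088) = 2.031736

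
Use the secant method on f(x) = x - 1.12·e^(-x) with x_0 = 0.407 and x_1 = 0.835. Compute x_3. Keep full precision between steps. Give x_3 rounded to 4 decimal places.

f(x_0) = -0.338521, f(x_1) = 0.349061
x_2 = 0.835000 - (0.349061)·(0.835000 - 0.407000)/(0.349061 - (-0.338521)) = 0.617720; f(x_2) = 0.013847
x_3 = 0.617720 - (0.013847)·(0.617720 - 0.835000)/(0.013847 - (0.349061)) = 0.608745; f(x_3) = -0.000573

0.6087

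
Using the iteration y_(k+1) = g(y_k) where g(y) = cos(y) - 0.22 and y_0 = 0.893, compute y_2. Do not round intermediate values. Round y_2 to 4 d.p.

0.6983

y_1 = g(0.893000) = 0.407078
y_2 = g(0.407078) = 0.698282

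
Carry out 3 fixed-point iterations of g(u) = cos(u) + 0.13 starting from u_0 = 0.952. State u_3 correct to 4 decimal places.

u_1 = g(0.952000) = 0.710055
u_2 = g(0.710055) = 0.888326
u_3 = g(0.888326) = 0.760712

0.7607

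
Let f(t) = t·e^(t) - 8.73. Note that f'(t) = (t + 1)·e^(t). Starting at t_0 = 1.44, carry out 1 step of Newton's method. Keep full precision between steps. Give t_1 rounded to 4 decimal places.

1.6975

t_0 = 1.440000: f = -2.652198, f' = 10.298498 → t_1 = 1.440000 - (-2.652198)/(10.298498) = 1.697533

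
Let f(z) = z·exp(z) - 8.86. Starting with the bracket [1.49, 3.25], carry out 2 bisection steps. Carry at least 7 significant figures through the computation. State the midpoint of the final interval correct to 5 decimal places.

f(1.490000) = -2.248728, f(3.250000) = 74.958605 (opposite signs)
step 1: m = 2.370000, f(m) = 16.492820 > 0 → root in [1.490000, 2.370000]
step 2: m = 1.930000, f(m) = 4.436755 > 0 → root in [1.490000, 1.930000]
Midpoint of [1.490000, 1.930000] = 1.710000

1.71000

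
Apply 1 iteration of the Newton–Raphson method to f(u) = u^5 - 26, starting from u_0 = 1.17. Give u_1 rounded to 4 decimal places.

f'(u) = 5u^4
u_0 = 1.170000: f = -23.807552, f' = 9.369436 → u_1 = 1.170000 - (-23.807552)/(9.369436) = 3.710980

3.7110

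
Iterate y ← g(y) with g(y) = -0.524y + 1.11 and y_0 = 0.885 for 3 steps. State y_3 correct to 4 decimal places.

0.7058

y_1 = g(0.885000) = 0.646260
y_2 = g(0.646260) = 0.771360
y_3 = g(0.771360) = 0.705807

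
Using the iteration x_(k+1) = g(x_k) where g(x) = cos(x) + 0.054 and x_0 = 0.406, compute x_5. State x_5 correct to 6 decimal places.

0.819392

x_1 = g(0.406000) = 0.972708
x_2 = g(0.972708) = 0.617064
x_3 = g(0.617064) = 0.869581
x_4 = g(0.869581) = 0.699147
x_5 = g(0.699147) = 0.819392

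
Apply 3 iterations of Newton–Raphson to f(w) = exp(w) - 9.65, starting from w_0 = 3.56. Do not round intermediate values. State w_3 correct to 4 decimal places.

2.2756

f'(w) = exp(w)
w_0 = 3.560000: f = 25.513197, f' = 35.163197 → w_1 = 3.560000 - (25.513197)/(35.163197) = 2.834435
w_1 = 2.834435: f = 7.370775, f' = 17.020775 → w_2 = 2.834435 - (7.370775)/(17.020775) = 2.401389
w_2 = 2.401389: f = 1.388497, f' = 11.038497 → w_3 = 2.401389 - (1.388497)/(11.038497) = 2.275602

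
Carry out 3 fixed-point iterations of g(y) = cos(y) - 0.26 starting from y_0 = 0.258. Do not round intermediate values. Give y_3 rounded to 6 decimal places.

y_1 = g(0.258000) = 0.706902
y_2 = g(0.706902) = 0.500377
y_3 = g(0.500377) = 0.617402

0.617402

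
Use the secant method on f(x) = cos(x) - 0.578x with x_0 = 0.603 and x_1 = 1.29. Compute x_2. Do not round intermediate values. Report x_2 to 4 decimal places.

0.9489

Secant update: x_(k+1) = x_k − f(x_k)·(x_k − x_(k-1))/(f(x_k) − f(x_(k-1))).
f(x_0) = 0.475104, f(x_1) = -0.468499
x_2 = 1.290000 - (-0.468499)·(1.290000 - 0.603000)/(-0.468499 - (0.475104)) = 0.948904; f(x_2) = 0.034107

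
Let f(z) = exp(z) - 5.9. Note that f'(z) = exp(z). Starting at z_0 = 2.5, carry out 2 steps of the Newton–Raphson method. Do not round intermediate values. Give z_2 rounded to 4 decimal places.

z_0 = 2.500000: f = 6.282494, f' = 12.182494 → z_1 = 2.500000 - (6.282494)/(12.182494) = 1.984301
z_1 = 1.984301: f = 1.373965, f' = 7.273965 → z_2 = 1.984301 - (1.373965)/(7.273965) = 1.795413

1.7954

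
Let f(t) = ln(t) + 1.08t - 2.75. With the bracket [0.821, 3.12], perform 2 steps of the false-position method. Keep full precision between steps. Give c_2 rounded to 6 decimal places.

f(0.821000) = -2.060552, f(3.120000) = 1.757433
step 1: c = 2.061762, f(c) = 0.200263 > 0 → new bracket [0.821000, 2.061762]
step 2: c = 1.951855, f(c) = 0.026783 > 0 → new bracket [0.821000, 1.951855]

1.951855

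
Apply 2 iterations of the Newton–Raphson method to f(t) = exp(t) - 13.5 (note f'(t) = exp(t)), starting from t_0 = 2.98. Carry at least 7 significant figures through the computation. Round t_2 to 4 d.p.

t_0 = 2.980000: f = 6.187817, f' = 19.687817 → t_1 = 2.980000 - (6.187817)/(19.687817) = 2.665703
t_1 = 2.665703: f = 0.878057, f' = 14.378057 → t_2 = 2.665703 - (0.878057)/(14.378057) = 2.604634

2.6046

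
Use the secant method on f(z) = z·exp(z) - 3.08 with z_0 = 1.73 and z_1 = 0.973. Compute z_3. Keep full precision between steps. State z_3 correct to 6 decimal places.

f(z_0) = 6.678331, f(z_1) = -0.505568
z_2 = 0.973000 - (-0.505568)·(0.973000 - 1.730000)/(-0.505568 - (6.678331)) = 1.026274; f(z_2) = -0.216030
z_3 = 1.026274 - (-0.216030)·(1.026274 - 0.973000)/(-0.216030 - (-0.505568)) = 1.066023; f(z_3) = 0.015525

1.066023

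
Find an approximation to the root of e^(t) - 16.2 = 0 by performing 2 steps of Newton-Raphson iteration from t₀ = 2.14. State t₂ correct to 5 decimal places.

Newton update: t ← t − f(t)/f'(t).
f'(t) = e^(t)
t_0 = 2.140000: f = -7.700562, f' = 8.499438 → t_1 = 2.140000 - (-7.700562)/(8.499438) = 3.046008
t_1 = 3.046008: f = 4.831230, f' = 21.031230 → t_2 = 3.046008 - (4.831230)/(21.031230) = 2.816292

2.81629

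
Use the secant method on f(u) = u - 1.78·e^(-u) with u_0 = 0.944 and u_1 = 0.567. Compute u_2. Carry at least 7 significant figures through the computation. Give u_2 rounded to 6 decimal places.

0.807424

f(u_0) = 0.251458, f(u_1) = -0.442660
u_2 = 0.567000 - (-0.442660)·(0.567000 - 0.944000)/(-0.442660 - (0.251458)) = 0.807424; f(u_2) = 0.013535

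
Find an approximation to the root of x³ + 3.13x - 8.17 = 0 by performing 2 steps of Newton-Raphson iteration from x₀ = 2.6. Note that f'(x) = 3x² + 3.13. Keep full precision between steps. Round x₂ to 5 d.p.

1.55515

x_0 = 2.600000: f = 17.544000, f' = 23.410000 → x_1 = 2.600000 - (17.544000)/(23.410000) = 1.850577
x_1 = 1.850577: f = 3.959853, f' = 13.403902 → x_2 = 1.850577 - (3.959853)/(13.403902) = 1.555151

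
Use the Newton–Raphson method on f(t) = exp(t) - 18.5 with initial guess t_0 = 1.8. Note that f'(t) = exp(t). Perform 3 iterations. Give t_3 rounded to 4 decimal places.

t_0 = 1.800000: f = -12.450353, f' = 6.049647 → t_1 = 1.800000 - (-12.450353)/(6.049647) = 3.858029
t_1 = 3.858029: f = 28.871910, f' = 47.371910 → t_2 = 3.858029 - (28.871910)/(47.371910) = 3.248556
t_2 = 3.248556: f = 7.253131, f' = 25.753131 → t_3 = 3.248556 - (7.253131)/(25.753131) = 2.966915

2.9669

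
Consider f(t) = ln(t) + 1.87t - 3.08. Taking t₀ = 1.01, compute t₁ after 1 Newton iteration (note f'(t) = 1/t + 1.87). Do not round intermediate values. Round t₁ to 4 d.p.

1.4230

t_0 = 1.010000: f = -1.181350, f' = 2.860099 → t_1 = 1.010000 - (-1.181350)/(2.860099) = 1.423045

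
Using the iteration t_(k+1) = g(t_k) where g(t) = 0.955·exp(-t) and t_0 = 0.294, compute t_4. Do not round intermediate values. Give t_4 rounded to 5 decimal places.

t_1 = g(0.294000) = 0.711739
t_2 = g(0.711739) = 0.468704
t_3 = g(0.468704) = 0.597651
t_4 = g(0.597651) = 0.525348

0.52535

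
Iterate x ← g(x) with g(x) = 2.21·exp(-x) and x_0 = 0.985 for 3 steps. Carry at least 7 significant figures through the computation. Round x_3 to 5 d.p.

0.83928

x_1 = g(0.985000) = 0.825301
x_2 = g(0.825301) = 0.968208
x_3 = g(0.968208) = 0.839276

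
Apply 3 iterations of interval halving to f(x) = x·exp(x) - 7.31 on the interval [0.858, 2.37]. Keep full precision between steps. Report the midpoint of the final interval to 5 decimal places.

1.51950

f(0.858000) = -5.286459, f(2.370000) = 18.042820 (opposite signs)
step 1: m = 1.614000, f(m) = 0.796900 > 0 → root in [0.858000, 1.614000]
step 2: m = 1.236000, f(m) = -3.055912 < 0 → root in [1.236000, 1.614000]
step 3: m = 1.425000, f(m) = -1.385053 < 0 → root in [1.425000, 1.614000]
Midpoint of [1.425000, 1.614000] = 1.519500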